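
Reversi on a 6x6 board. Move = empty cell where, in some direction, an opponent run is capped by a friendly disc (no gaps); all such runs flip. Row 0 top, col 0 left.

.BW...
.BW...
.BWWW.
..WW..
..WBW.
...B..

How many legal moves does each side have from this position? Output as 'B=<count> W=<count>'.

-- B to move --
(0,3): flips 2 -> legal
(1,3): flips 3 -> legal
(1,4): no bracket -> illegal
(1,5): no bracket -> illegal
(2,5): flips 3 -> legal
(3,1): flips 1 -> legal
(3,4): flips 2 -> legal
(3,5): flips 1 -> legal
(4,1): flips 1 -> legal
(4,5): flips 1 -> legal
(5,1): no bracket -> illegal
(5,2): no bracket -> illegal
(5,4): no bracket -> illegal
(5,5): flips 3 -> legal
B mobility = 9
-- W to move --
(0,0): flips 2 -> legal
(1,0): flips 2 -> legal
(2,0): flips 2 -> legal
(3,0): flips 1 -> legal
(3,1): no bracket -> illegal
(3,4): no bracket -> illegal
(5,2): no bracket -> illegal
(5,4): flips 1 -> legal
W mobility = 5

Answer: B=9 W=5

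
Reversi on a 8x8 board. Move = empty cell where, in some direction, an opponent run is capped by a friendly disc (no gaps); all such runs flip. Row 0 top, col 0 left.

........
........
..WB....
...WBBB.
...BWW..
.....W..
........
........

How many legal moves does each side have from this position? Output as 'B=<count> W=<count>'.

Answer: B=7 W=9

Derivation:
-- B to move --
(1,1): no bracket -> illegal
(1,2): no bracket -> illegal
(1,3): no bracket -> illegal
(2,1): flips 1 -> legal
(2,4): no bracket -> illegal
(3,1): no bracket -> illegal
(3,2): flips 1 -> legal
(4,2): no bracket -> illegal
(4,6): flips 2 -> legal
(5,3): flips 1 -> legal
(5,4): flips 2 -> legal
(5,6): flips 1 -> legal
(6,4): no bracket -> illegal
(6,5): flips 2 -> legal
(6,6): no bracket -> illegal
B mobility = 7
-- W to move --
(1,2): flips 2 -> legal
(1,3): flips 1 -> legal
(1,4): no bracket -> illegal
(2,4): flips 2 -> legal
(2,5): flips 1 -> legal
(2,6): flips 1 -> legal
(2,7): flips 1 -> legal
(3,2): no bracket -> illegal
(3,7): flips 3 -> legal
(4,2): flips 1 -> legal
(4,6): no bracket -> illegal
(4,7): no bracket -> illegal
(5,2): no bracket -> illegal
(5,3): flips 1 -> legal
(5,4): no bracket -> illegal
W mobility = 9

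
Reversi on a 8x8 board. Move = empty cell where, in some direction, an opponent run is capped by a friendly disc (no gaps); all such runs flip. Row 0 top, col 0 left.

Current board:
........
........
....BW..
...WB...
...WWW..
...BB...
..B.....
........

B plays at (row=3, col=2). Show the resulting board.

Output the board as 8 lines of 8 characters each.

Answer: ........
........
....BW..
..BBB...
...BWW..
...BB...
..B.....
........

Derivation:
Place B at (3,2); scan 8 dirs for brackets.
Dir NW: first cell '.' (not opp) -> no flip
Dir N: first cell '.' (not opp) -> no flip
Dir NE: first cell '.' (not opp) -> no flip
Dir W: first cell '.' (not opp) -> no flip
Dir E: opp run (3,3) capped by B -> flip
Dir SW: first cell '.' (not opp) -> no flip
Dir S: first cell '.' (not opp) -> no flip
Dir SE: opp run (4,3) capped by B -> flip
All flips: (3,3) (4,3)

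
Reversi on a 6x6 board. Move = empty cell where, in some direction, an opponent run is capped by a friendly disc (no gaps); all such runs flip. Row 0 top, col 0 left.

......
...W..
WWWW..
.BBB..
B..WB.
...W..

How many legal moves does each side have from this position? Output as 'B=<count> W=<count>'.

-- B to move --
(0,2): no bracket -> illegal
(0,3): flips 2 -> legal
(0,4): flips 2 -> legal
(1,0): flips 1 -> legal
(1,1): flips 2 -> legal
(1,2): flips 1 -> legal
(1,4): flips 1 -> legal
(2,4): no bracket -> illegal
(3,0): no bracket -> illegal
(3,4): no bracket -> illegal
(4,2): flips 1 -> legal
(5,2): no bracket -> illegal
(5,4): flips 1 -> legal
B mobility = 8
-- W to move --
(2,4): no bracket -> illegal
(3,0): no bracket -> illegal
(3,4): no bracket -> illegal
(3,5): flips 1 -> legal
(4,1): flips 2 -> legal
(4,2): flips 2 -> legal
(4,5): flips 1 -> legal
(5,0): no bracket -> illegal
(5,1): no bracket -> illegal
(5,4): no bracket -> illegal
(5,5): flips 2 -> legal
W mobility = 5

Answer: B=8 W=5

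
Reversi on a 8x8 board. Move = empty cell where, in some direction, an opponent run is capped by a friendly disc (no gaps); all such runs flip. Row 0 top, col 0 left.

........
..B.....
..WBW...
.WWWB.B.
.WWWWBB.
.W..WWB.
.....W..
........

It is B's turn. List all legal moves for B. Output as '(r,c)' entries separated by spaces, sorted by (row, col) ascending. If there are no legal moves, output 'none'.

Answer: (1,4) (2,1) (2,5) (3,0) (4,0) (5,0) (5,2) (5,3) (6,3) (6,4) (7,4) (7,5)

Derivation:
(1,1): no bracket -> illegal
(1,3): no bracket -> illegal
(1,4): flips 1 -> legal
(1,5): no bracket -> illegal
(2,0): no bracket -> illegal
(2,1): flips 1 -> legal
(2,5): flips 1 -> legal
(3,0): flips 3 -> legal
(3,5): no bracket -> illegal
(4,0): flips 4 -> legal
(5,0): flips 2 -> legal
(5,2): flips 4 -> legal
(5,3): flips 4 -> legal
(6,0): no bracket -> illegal
(6,1): no bracket -> illegal
(6,2): no bracket -> illegal
(6,3): flips 1 -> legal
(6,4): flips 3 -> legal
(6,6): no bracket -> illegal
(7,4): flips 1 -> legal
(7,5): flips 2 -> legal
(7,6): no bracket -> illegal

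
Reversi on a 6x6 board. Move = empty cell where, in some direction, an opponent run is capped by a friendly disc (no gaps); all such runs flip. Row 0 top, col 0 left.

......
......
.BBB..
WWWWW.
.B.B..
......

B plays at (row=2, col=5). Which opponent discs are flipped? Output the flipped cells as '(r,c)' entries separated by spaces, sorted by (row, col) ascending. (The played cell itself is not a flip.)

Dir NW: first cell '.' (not opp) -> no flip
Dir N: first cell '.' (not opp) -> no flip
Dir NE: edge -> no flip
Dir W: first cell '.' (not opp) -> no flip
Dir E: edge -> no flip
Dir SW: opp run (3,4) capped by B -> flip
Dir S: first cell '.' (not opp) -> no flip
Dir SE: edge -> no flip

Answer: (3,4)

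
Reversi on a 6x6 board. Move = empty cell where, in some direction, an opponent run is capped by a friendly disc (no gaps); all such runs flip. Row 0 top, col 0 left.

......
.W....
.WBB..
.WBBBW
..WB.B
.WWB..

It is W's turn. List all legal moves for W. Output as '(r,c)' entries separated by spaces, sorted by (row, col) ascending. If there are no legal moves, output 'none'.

Answer: (1,2) (1,3) (2,4) (2,5) (4,4) (5,4) (5,5)

Derivation:
(1,2): flips 2 -> legal
(1,3): flips 1 -> legal
(1,4): no bracket -> illegal
(2,4): flips 3 -> legal
(2,5): flips 2 -> legal
(4,1): no bracket -> illegal
(4,4): flips 3 -> legal
(5,4): flips 3 -> legal
(5,5): flips 1 -> legal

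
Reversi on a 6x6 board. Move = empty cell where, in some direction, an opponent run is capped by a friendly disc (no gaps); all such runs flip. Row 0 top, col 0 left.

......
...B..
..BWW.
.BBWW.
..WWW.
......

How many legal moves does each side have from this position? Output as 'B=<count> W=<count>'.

Answer: B=7 W=8

Derivation:
-- B to move --
(1,2): no bracket -> illegal
(1,4): flips 1 -> legal
(1,5): no bracket -> illegal
(2,5): flips 2 -> legal
(3,5): flips 3 -> legal
(4,1): no bracket -> illegal
(4,5): no bracket -> illegal
(5,1): no bracket -> illegal
(5,2): flips 1 -> legal
(5,3): flips 4 -> legal
(5,4): flips 1 -> legal
(5,5): flips 2 -> legal
B mobility = 7
-- W to move --
(0,2): flips 1 -> legal
(0,3): flips 1 -> legal
(0,4): no bracket -> illegal
(1,1): flips 1 -> legal
(1,2): flips 2 -> legal
(1,4): no bracket -> illegal
(2,0): flips 1 -> legal
(2,1): flips 2 -> legal
(3,0): flips 2 -> legal
(4,0): no bracket -> illegal
(4,1): flips 1 -> legal
W mobility = 8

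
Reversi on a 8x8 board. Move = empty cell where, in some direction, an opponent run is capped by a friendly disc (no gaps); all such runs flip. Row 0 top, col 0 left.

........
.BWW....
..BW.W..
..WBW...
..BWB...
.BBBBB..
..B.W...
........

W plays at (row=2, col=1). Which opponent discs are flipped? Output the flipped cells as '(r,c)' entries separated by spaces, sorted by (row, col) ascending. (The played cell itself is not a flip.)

Answer: (2,2)

Derivation:
Dir NW: first cell '.' (not opp) -> no flip
Dir N: opp run (1,1), next='.' -> no flip
Dir NE: first cell 'W' (not opp) -> no flip
Dir W: first cell '.' (not opp) -> no flip
Dir E: opp run (2,2) capped by W -> flip
Dir SW: first cell '.' (not opp) -> no flip
Dir S: first cell '.' (not opp) -> no flip
Dir SE: first cell 'W' (not opp) -> no flip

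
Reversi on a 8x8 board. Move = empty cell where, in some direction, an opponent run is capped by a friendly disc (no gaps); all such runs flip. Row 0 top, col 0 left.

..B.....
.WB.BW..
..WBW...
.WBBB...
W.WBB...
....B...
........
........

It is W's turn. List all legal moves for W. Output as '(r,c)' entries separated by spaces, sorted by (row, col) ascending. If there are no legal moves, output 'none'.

(0,1): no bracket -> illegal
(0,3): no bracket -> illegal
(0,4): flips 1 -> legal
(0,5): no bracket -> illegal
(1,3): flips 2 -> legal
(2,1): no bracket -> illegal
(2,5): no bracket -> illegal
(3,5): flips 3 -> legal
(4,1): no bracket -> illegal
(4,5): flips 2 -> legal
(5,2): no bracket -> illegal
(5,3): no bracket -> illegal
(5,5): flips 2 -> legal
(6,3): no bracket -> illegal
(6,4): flips 3 -> legal
(6,5): no bracket -> illegal

Answer: (0,4) (1,3) (3,5) (4,5) (5,5) (6,4)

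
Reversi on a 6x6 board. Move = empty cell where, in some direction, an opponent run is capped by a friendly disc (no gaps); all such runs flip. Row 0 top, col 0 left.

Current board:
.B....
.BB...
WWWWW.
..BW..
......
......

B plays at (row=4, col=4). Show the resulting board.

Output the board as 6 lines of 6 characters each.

Place B at (4,4); scan 8 dirs for brackets.
Dir NW: opp run (3,3) (2,2) capped by B -> flip
Dir N: first cell '.' (not opp) -> no flip
Dir NE: first cell '.' (not opp) -> no flip
Dir W: first cell '.' (not opp) -> no flip
Dir E: first cell '.' (not opp) -> no flip
Dir SW: first cell '.' (not opp) -> no flip
Dir S: first cell '.' (not opp) -> no flip
Dir SE: first cell '.' (not opp) -> no flip
All flips: (2,2) (3,3)

Answer: .B....
.BB...
WWBWW.
..BB..
....B.
......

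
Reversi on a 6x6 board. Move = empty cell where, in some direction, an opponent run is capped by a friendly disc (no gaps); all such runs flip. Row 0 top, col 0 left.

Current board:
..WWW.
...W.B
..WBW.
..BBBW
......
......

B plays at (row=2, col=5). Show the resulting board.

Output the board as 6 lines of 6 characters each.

Place B at (2,5); scan 8 dirs for brackets.
Dir NW: first cell '.' (not opp) -> no flip
Dir N: first cell 'B' (not opp) -> no flip
Dir NE: edge -> no flip
Dir W: opp run (2,4) capped by B -> flip
Dir E: edge -> no flip
Dir SW: first cell 'B' (not opp) -> no flip
Dir S: opp run (3,5), next='.' -> no flip
Dir SE: edge -> no flip
All flips: (2,4)

Answer: ..WWW.
...W.B
..WBBB
..BBBW
......
......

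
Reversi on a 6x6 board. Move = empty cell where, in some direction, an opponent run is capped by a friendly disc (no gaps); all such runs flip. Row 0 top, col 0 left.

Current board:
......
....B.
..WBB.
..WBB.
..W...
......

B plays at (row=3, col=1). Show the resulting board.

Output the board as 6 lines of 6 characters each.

Answer: ......
....B.
..WBB.
.BBBB.
..W...
......

Derivation:
Place B at (3,1); scan 8 dirs for brackets.
Dir NW: first cell '.' (not opp) -> no flip
Dir N: first cell '.' (not opp) -> no flip
Dir NE: opp run (2,2), next='.' -> no flip
Dir W: first cell '.' (not opp) -> no flip
Dir E: opp run (3,2) capped by B -> flip
Dir SW: first cell '.' (not opp) -> no flip
Dir S: first cell '.' (not opp) -> no flip
Dir SE: opp run (4,2), next='.' -> no flip
All flips: (3,2)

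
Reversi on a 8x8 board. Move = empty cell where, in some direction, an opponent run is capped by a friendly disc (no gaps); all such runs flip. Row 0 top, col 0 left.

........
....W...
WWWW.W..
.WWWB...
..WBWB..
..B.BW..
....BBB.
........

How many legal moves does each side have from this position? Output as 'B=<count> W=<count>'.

Answer: B=9 W=12

Derivation:
-- B to move --
(0,3): no bracket -> illegal
(0,4): no bracket -> illegal
(0,5): no bracket -> illegal
(1,0): flips 2 -> legal
(1,1): flips 4 -> legal
(1,2): flips 4 -> legal
(1,3): flips 2 -> legal
(1,5): no bracket -> illegal
(1,6): flips 1 -> legal
(2,4): no bracket -> illegal
(2,6): no bracket -> illegal
(3,0): flips 3 -> legal
(3,5): no bracket -> illegal
(3,6): no bracket -> illegal
(4,0): no bracket -> illegal
(4,1): flips 1 -> legal
(4,6): flips 1 -> legal
(5,1): no bracket -> illegal
(5,3): no bracket -> illegal
(5,6): flips 1 -> legal
B mobility = 9
-- W to move --
(2,4): flips 1 -> legal
(3,5): flips 2 -> legal
(3,6): no bracket -> illegal
(4,1): no bracket -> illegal
(4,6): flips 1 -> legal
(5,1): no bracket -> illegal
(5,3): flips 2 -> legal
(5,6): flips 2 -> legal
(5,7): no bracket -> illegal
(6,1): flips 3 -> legal
(6,2): flips 1 -> legal
(6,3): no bracket -> illegal
(6,7): no bracket -> illegal
(7,3): flips 1 -> legal
(7,4): flips 2 -> legal
(7,5): flips 1 -> legal
(7,6): flips 3 -> legal
(7,7): flips 1 -> legal
W mobility = 12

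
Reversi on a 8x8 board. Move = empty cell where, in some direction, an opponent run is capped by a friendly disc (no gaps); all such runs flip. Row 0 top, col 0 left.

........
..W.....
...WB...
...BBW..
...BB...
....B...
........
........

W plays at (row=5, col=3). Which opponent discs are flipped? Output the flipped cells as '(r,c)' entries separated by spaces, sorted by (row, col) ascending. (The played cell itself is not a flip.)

Dir NW: first cell '.' (not opp) -> no flip
Dir N: opp run (4,3) (3,3) capped by W -> flip
Dir NE: opp run (4,4) capped by W -> flip
Dir W: first cell '.' (not opp) -> no flip
Dir E: opp run (5,4), next='.' -> no flip
Dir SW: first cell '.' (not opp) -> no flip
Dir S: first cell '.' (not opp) -> no flip
Dir SE: first cell '.' (not opp) -> no flip

Answer: (3,3) (4,3) (4,4)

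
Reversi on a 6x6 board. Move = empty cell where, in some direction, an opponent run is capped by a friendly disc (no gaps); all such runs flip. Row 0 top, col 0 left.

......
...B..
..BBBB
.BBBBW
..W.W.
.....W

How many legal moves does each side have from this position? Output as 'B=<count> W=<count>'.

Answer: B=5 W=7

Derivation:
-- B to move --
(4,1): no bracket -> illegal
(4,3): no bracket -> illegal
(4,5): flips 1 -> legal
(5,1): flips 1 -> legal
(5,2): flips 1 -> legal
(5,3): flips 1 -> legal
(5,4): flips 1 -> legal
B mobility = 5
-- W to move --
(0,2): flips 2 -> legal
(0,3): no bracket -> illegal
(0,4): no bracket -> illegal
(1,1): flips 2 -> legal
(1,2): flips 2 -> legal
(1,4): flips 2 -> legal
(1,5): flips 3 -> legal
(2,0): flips 1 -> legal
(2,1): no bracket -> illegal
(3,0): flips 4 -> legal
(4,0): no bracket -> illegal
(4,1): no bracket -> illegal
(4,3): no bracket -> illegal
(4,5): no bracket -> illegal
W mobility = 7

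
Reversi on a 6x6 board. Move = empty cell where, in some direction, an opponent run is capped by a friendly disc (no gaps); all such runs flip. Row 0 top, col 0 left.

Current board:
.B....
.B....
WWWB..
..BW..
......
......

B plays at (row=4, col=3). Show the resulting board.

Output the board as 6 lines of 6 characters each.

Place B at (4,3); scan 8 dirs for brackets.
Dir NW: first cell 'B' (not opp) -> no flip
Dir N: opp run (3,3) capped by B -> flip
Dir NE: first cell '.' (not opp) -> no flip
Dir W: first cell '.' (not opp) -> no flip
Dir E: first cell '.' (not opp) -> no flip
Dir SW: first cell '.' (not opp) -> no flip
Dir S: first cell '.' (not opp) -> no flip
Dir SE: first cell '.' (not opp) -> no flip
All flips: (3,3)

Answer: .B....
.B....
WWWB..
..BB..
...B..
......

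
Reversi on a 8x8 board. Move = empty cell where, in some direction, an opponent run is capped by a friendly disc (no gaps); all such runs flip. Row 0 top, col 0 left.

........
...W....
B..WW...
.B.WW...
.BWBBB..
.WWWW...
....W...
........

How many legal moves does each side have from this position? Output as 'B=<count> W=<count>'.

-- B to move --
(0,2): no bracket -> illegal
(0,3): flips 3 -> legal
(0,4): no bracket -> illegal
(1,2): flips 2 -> legal
(1,4): flips 2 -> legal
(1,5): no bracket -> illegal
(2,2): flips 1 -> legal
(2,5): flips 1 -> legal
(3,2): no bracket -> illegal
(3,5): no bracket -> illegal
(4,0): no bracket -> illegal
(5,0): no bracket -> illegal
(5,5): no bracket -> illegal
(6,0): no bracket -> illegal
(6,1): flips 2 -> legal
(6,2): flips 1 -> legal
(6,3): flips 3 -> legal
(6,5): flips 1 -> legal
(7,3): no bracket -> illegal
(7,4): flips 2 -> legal
(7,5): flips 3 -> legal
B mobility = 11
-- W to move --
(1,0): no bracket -> illegal
(1,1): no bracket -> illegal
(2,1): flips 2 -> legal
(2,2): no bracket -> illegal
(3,0): flips 1 -> legal
(3,2): flips 1 -> legal
(3,5): flips 1 -> legal
(3,6): flips 1 -> legal
(4,0): flips 1 -> legal
(4,6): flips 3 -> legal
(5,0): no bracket -> illegal
(5,5): flips 1 -> legal
(5,6): flips 1 -> legal
W mobility = 9

Answer: B=11 W=9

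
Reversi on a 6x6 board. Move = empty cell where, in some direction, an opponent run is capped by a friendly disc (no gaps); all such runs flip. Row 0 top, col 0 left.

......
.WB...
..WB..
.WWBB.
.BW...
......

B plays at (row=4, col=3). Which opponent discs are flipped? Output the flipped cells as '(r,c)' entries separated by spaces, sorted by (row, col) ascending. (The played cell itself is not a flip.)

Answer: (4,2)

Derivation:
Dir NW: opp run (3,2), next='.' -> no flip
Dir N: first cell 'B' (not opp) -> no flip
Dir NE: first cell 'B' (not opp) -> no flip
Dir W: opp run (4,2) capped by B -> flip
Dir E: first cell '.' (not opp) -> no flip
Dir SW: first cell '.' (not opp) -> no flip
Dir S: first cell '.' (not opp) -> no flip
Dir SE: first cell '.' (not opp) -> no flip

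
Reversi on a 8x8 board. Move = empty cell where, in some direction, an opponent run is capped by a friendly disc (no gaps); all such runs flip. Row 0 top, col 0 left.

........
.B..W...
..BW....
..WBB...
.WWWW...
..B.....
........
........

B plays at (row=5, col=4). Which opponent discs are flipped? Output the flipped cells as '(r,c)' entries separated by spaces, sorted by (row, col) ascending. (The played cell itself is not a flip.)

Answer: (4,4)

Derivation:
Dir NW: opp run (4,3) (3,2), next='.' -> no flip
Dir N: opp run (4,4) capped by B -> flip
Dir NE: first cell '.' (not opp) -> no flip
Dir W: first cell '.' (not opp) -> no flip
Dir E: first cell '.' (not opp) -> no flip
Dir SW: first cell '.' (not opp) -> no flip
Dir S: first cell '.' (not opp) -> no flip
Dir SE: first cell '.' (not opp) -> no flip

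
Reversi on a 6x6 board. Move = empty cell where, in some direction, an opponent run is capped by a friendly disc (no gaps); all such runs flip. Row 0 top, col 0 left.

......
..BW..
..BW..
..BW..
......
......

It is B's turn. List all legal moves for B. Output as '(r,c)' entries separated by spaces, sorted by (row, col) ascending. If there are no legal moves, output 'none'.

Answer: (0,4) (1,4) (2,4) (3,4) (4,4)

Derivation:
(0,2): no bracket -> illegal
(0,3): no bracket -> illegal
(0,4): flips 1 -> legal
(1,4): flips 2 -> legal
(2,4): flips 1 -> legal
(3,4): flips 2 -> legal
(4,2): no bracket -> illegal
(4,3): no bracket -> illegal
(4,4): flips 1 -> legal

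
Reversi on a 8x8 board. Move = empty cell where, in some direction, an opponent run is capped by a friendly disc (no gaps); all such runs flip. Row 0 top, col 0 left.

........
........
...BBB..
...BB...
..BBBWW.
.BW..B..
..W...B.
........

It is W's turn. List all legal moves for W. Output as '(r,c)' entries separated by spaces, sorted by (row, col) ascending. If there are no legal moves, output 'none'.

Answer: (1,2) (1,6) (3,2) (4,0) (4,1) (5,0) (6,4) (6,5)

Derivation:
(1,2): flips 2 -> legal
(1,3): no bracket -> illegal
(1,4): no bracket -> illegal
(1,5): no bracket -> illegal
(1,6): flips 3 -> legal
(2,2): no bracket -> illegal
(2,6): no bracket -> illegal
(3,1): no bracket -> illegal
(3,2): flips 1 -> legal
(3,5): no bracket -> illegal
(3,6): no bracket -> illegal
(4,0): flips 1 -> legal
(4,1): flips 3 -> legal
(5,0): flips 1 -> legal
(5,3): no bracket -> illegal
(5,4): no bracket -> illegal
(5,6): no bracket -> illegal
(5,7): no bracket -> illegal
(6,0): no bracket -> illegal
(6,1): no bracket -> illegal
(6,4): flips 1 -> legal
(6,5): flips 1 -> legal
(6,7): no bracket -> illegal
(7,5): no bracket -> illegal
(7,6): no bracket -> illegal
(7,7): no bracket -> illegal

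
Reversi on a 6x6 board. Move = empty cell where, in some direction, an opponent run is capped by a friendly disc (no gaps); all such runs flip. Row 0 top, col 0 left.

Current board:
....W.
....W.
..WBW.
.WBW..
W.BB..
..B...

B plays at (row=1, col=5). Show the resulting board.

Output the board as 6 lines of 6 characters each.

Place B at (1,5); scan 8 dirs for brackets.
Dir NW: opp run (0,4), next=edge -> no flip
Dir N: first cell '.' (not opp) -> no flip
Dir NE: edge -> no flip
Dir W: opp run (1,4), next='.' -> no flip
Dir E: edge -> no flip
Dir SW: opp run (2,4) (3,3) capped by B -> flip
Dir S: first cell '.' (not opp) -> no flip
Dir SE: edge -> no flip
All flips: (2,4) (3,3)

Answer: ....W.
....WB
..WBB.
.WBB..
W.BB..
..B...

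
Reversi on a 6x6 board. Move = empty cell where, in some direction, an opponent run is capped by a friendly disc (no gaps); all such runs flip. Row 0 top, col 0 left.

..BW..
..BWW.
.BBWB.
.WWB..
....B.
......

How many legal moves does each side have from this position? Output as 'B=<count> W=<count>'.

-- B to move --
(0,4): flips 3 -> legal
(0,5): no bracket -> illegal
(1,5): flips 2 -> legal
(2,0): no bracket -> illegal
(2,5): no bracket -> illegal
(3,0): flips 2 -> legal
(3,4): flips 1 -> legal
(4,0): flips 1 -> legal
(4,1): flips 1 -> legal
(4,2): flips 1 -> legal
(4,3): flips 1 -> legal
B mobility = 8
-- W to move --
(0,1): flips 2 -> legal
(1,0): flips 1 -> legal
(1,1): flips 2 -> legal
(1,5): no bracket -> illegal
(2,0): flips 2 -> legal
(2,5): flips 1 -> legal
(3,0): flips 2 -> legal
(3,4): flips 2 -> legal
(3,5): flips 1 -> legal
(4,2): no bracket -> illegal
(4,3): flips 1 -> legal
(4,5): no bracket -> illegal
(5,3): no bracket -> illegal
(5,4): no bracket -> illegal
(5,5): no bracket -> illegal
W mobility = 9

Answer: B=8 W=9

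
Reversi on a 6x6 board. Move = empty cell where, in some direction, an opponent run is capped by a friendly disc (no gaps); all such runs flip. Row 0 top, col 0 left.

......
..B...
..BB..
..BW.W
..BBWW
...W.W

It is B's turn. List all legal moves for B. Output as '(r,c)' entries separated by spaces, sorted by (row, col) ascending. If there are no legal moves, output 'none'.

(2,4): flips 1 -> legal
(2,5): no bracket -> illegal
(3,4): flips 1 -> legal
(5,2): no bracket -> illegal
(5,4): no bracket -> illegal

Answer: (2,4) (3,4)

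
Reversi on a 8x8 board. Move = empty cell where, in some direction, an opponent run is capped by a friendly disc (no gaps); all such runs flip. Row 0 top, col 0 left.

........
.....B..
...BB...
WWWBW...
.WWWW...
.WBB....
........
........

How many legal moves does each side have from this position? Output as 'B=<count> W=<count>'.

-- B to move --
(2,0): flips 2 -> legal
(2,1): no bracket -> illegal
(2,2): flips 2 -> legal
(2,5): flips 2 -> legal
(3,5): flips 2 -> legal
(4,0): no bracket -> illegal
(4,5): flips 1 -> legal
(5,0): flips 3 -> legal
(5,4): flips 2 -> legal
(5,5): flips 1 -> legal
(6,0): flips 2 -> legal
(6,1): no bracket -> illegal
(6,2): no bracket -> illegal
B mobility = 9
-- W to move --
(0,4): no bracket -> illegal
(0,5): no bracket -> illegal
(0,6): flips 3 -> legal
(1,2): flips 1 -> legal
(1,3): flips 2 -> legal
(1,4): flips 2 -> legal
(1,6): no bracket -> illegal
(2,2): flips 1 -> legal
(2,5): no bracket -> illegal
(2,6): no bracket -> illegal
(3,5): no bracket -> illegal
(5,4): flips 2 -> legal
(6,1): flips 1 -> legal
(6,2): flips 2 -> legal
(6,3): flips 2 -> legal
(6,4): flips 1 -> legal
W mobility = 10

Answer: B=9 W=10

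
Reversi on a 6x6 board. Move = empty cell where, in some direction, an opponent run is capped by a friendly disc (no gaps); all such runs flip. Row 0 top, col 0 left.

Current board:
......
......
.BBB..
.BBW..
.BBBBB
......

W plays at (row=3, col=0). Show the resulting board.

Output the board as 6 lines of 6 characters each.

Answer: ......
......
.BBB..
WWWW..
.BBBBB
......

Derivation:
Place W at (3,0); scan 8 dirs for brackets.
Dir NW: edge -> no flip
Dir N: first cell '.' (not opp) -> no flip
Dir NE: opp run (2,1), next='.' -> no flip
Dir W: edge -> no flip
Dir E: opp run (3,1) (3,2) capped by W -> flip
Dir SW: edge -> no flip
Dir S: first cell '.' (not opp) -> no flip
Dir SE: opp run (4,1), next='.' -> no flip
All flips: (3,1) (3,2)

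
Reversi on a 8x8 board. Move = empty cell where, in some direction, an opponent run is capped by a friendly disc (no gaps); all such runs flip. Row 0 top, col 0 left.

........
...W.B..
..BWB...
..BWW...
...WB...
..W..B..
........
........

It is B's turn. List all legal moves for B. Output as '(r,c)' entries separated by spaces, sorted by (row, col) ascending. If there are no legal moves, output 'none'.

(0,2): flips 1 -> legal
(0,3): no bracket -> illegal
(0,4): flips 1 -> legal
(1,2): no bracket -> illegal
(1,4): flips 1 -> legal
(2,5): no bracket -> illegal
(3,5): flips 2 -> legal
(4,1): no bracket -> illegal
(4,2): flips 2 -> legal
(4,5): no bracket -> illegal
(5,1): no bracket -> illegal
(5,3): no bracket -> illegal
(5,4): flips 1 -> legal
(6,1): no bracket -> illegal
(6,2): no bracket -> illegal
(6,3): no bracket -> illegal

Answer: (0,2) (0,4) (1,4) (3,5) (4,2) (5,4)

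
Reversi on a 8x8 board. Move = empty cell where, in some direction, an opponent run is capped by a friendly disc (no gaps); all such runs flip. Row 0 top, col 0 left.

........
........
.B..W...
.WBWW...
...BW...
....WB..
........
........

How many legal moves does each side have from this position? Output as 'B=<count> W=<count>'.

Answer: B=9 W=7

Derivation:
-- B to move --
(1,3): no bracket -> illegal
(1,4): no bracket -> illegal
(1,5): no bracket -> illegal
(2,0): no bracket -> illegal
(2,2): flips 2 -> legal
(2,3): flips 1 -> legal
(2,5): flips 1 -> legal
(3,0): flips 1 -> legal
(3,5): flips 2 -> legal
(4,0): no bracket -> illegal
(4,1): flips 1 -> legal
(4,2): no bracket -> illegal
(4,5): flips 1 -> legal
(5,3): flips 1 -> legal
(6,3): no bracket -> illegal
(6,4): no bracket -> illegal
(6,5): flips 1 -> legal
B mobility = 9
-- W to move --
(1,0): flips 3 -> legal
(1,1): flips 1 -> legal
(1,2): no bracket -> illegal
(2,0): no bracket -> illegal
(2,2): no bracket -> illegal
(2,3): no bracket -> illegal
(3,0): no bracket -> illegal
(4,1): no bracket -> illegal
(4,2): flips 1 -> legal
(4,5): no bracket -> illegal
(4,6): no bracket -> illegal
(5,2): flips 1 -> legal
(5,3): flips 1 -> legal
(5,6): flips 1 -> legal
(6,4): no bracket -> illegal
(6,5): no bracket -> illegal
(6,6): flips 1 -> legal
W mobility = 7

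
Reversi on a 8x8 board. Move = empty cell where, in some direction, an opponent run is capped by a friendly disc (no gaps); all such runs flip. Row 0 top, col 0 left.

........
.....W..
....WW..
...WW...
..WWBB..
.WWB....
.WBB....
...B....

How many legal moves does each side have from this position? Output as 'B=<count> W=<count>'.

Answer: B=9 W=7

Derivation:
-- B to move --
(0,4): no bracket -> illegal
(0,5): no bracket -> illegal
(0,6): no bracket -> illegal
(1,3): no bracket -> illegal
(1,4): flips 2 -> legal
(1,6): no bracket -> illegal
(2,2): flips 1 -> legal
(2,3): flips 3 -> legal
(2,6): no bracket -> illegal
(3,1): flips 1 -> legal
(3,2): flips 2 -> legal
(3,5): no bracket -> illegal
(3,6): no bracket -> illegal
(4,0): flips 1 -> legal
(4,1): flips 3 -> legal
(5,0): flips 2 -> legal
(5,4): no bracket -> illegal
(6,0): flips 1 -> legal
(7,0): no bracket -> illegal
(7,1): no bracket -> illegal
(7,2): no bracket -> illegal
B mobility = 9
-- W to move --
(3,5): no bracket -> illegal
(3,6): no bracket -> illegal
(4,6): flips 2 -> legal
(5,4): flips 2 -> legal
(5,5): flips 1 -> legal
(5,6): flips 1 -> legal
(6,4): flips 3 -> legal
(7,1): no bracket -> illegal
(7,2): flips 1 -> legal
(7,4): flips 1 -> legal
W mobility = 7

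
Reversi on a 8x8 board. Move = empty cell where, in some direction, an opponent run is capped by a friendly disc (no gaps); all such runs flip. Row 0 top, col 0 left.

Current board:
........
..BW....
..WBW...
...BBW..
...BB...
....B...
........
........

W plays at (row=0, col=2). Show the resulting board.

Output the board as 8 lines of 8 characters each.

Place W at (0,2); scan 8 dirs for brackets.
Dir NW: edge -> no flip
Dir N: edge -> no flip
Dir NE: edge -> no flip
Dir W: first cell '.' (not opp) -> no flip
Dir E: first cell '.' (not opp) -> no flip
Dir SW: first cell '.' (not opp) -> no flip
Dir S: opp run (1,2) capped by W -> flip
Dir SE: first cell 'W' (not opp) -> no flip
All flips: (1,2)

Answer: ..W.....
..WW....
..WBW...
...BBW..
...BB...
....B...
........
........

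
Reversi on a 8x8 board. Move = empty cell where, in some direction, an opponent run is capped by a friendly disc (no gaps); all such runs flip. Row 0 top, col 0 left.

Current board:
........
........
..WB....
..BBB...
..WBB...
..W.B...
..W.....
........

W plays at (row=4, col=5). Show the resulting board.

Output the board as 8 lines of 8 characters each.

Place W at (4,5); scan 8 dirs for brackets.
Dir NW: opp run (3,4) (2,3), next='.' -> no flip
Dir N: first cell '.' (not opp) -> no flip
Dir NE: first cell '.' (not opp) -> no flip
Dir W: opp run (4,4) (4,3) capped by W -> flip
Dir E: first cell '.' (not opp) -> no flip
Dir SW: opp run (5,4), next='.' -> no flip
Dir S: first cell '.' (not opp) -> no flip
Dir SE: first cell '.' (not opp) -> no flip
All flips: (4,3) (4,4)

Answer: ........
........
..WB....
..BBB...
..WWWW..
..W.B...
..W.....
........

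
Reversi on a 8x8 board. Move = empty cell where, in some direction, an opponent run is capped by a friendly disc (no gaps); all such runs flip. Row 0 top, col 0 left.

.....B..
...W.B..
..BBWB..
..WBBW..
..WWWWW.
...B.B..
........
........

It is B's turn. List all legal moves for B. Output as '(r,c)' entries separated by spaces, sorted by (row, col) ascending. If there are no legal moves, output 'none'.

(0,2): no bracket -> illegal
(0,3): flips 1 -> legal
(0,4): flips 1 -> legal
(1,2): no bracket -> illegal
(1,4): flips 1 -> legal
(2,1): no bracket -> illegal
(2,6): flips 2 -> legal
(3,1): flips 2 -> legal
(3,6): flips 1 -> legal
(3,7): flips 1 -> legal
(4,1): flips 1 -> legal
(4,7): no bracket -> illegal
(5,1): flips 1 -> legal
(5,2): flips 3 -> legal
(5,4): flips 1 -> legal
(5,6): flips 1 -> legal
(5,7): no bracket -> illegal

Answer: (0,3) (0,4) (1,4) (2,6) (3,1) (3,6) (3,7) (4,1) (5,1) (5,2) (5,4) (5,6)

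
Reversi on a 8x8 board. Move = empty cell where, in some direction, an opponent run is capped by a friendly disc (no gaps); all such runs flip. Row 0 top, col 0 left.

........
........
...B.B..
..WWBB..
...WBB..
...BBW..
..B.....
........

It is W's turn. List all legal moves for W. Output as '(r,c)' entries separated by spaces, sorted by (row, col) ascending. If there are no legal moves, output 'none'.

Answer: (1,3) (1,4) (1,5) (1,6) (3,6) (4,6) (5,2) (6,3) (6,5)

Derivation:
(1,2): no bracket -> illegal
(1,3): flips 1 -> legal
(1,4): flips 1 -> legal
(1,5): flips 3 -> legal
(1,6): flips 2 -> legal
(2,2): no bracket -> illegal
(2,4): no bracket -> illegal
(2,6): no bracket -> illegal
(3,6): flips 2 -> legal
(4,2): no bracket -> illegal
(4,6): flips 2 -> legal
(5,1): no bracket -> illegal
(5,2): flips 2 -> legal
(5,6): no bracket -> illegal
(6,1): no bracket -> illegal
(6,3): flips 1 -> legal
(6,4): no bracket -> illegal
(6,5): flips 1 -> legal
(7,1): no bracket -> illegal
(7,2): no bracket -> illegal
(7,3): no bracket -> illegal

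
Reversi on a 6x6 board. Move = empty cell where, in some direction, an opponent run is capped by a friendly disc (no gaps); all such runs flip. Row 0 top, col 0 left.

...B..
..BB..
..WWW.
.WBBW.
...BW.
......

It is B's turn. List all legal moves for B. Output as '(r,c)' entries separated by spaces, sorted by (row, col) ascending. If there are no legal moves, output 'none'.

(1,1): flips 1 -> legal
(1,4): flips 1 -> legal
(1,5): flips 1 -> legal
(2,0): no bracket -> illegal
(2,1): no bracket -> illegal
(2,5): flips 1 -> legal
(3,0): flips 1 -> legal
(3,5): flips 2 -> legal
(4,0): flips 2 -> legal
(4,1): no bracket -> illegal
(4,2): no bracket -> illegal
(4,5): flips 3 -> legal
(5,3): no bracket -> illegal
(5,4): no bracket -> illegal
(5,5): flips 1 -> legal

Answer: (1,1) (1,4) (1,5) (2,5) (3,0) (3,5) (4,0) (4,5) (5,5)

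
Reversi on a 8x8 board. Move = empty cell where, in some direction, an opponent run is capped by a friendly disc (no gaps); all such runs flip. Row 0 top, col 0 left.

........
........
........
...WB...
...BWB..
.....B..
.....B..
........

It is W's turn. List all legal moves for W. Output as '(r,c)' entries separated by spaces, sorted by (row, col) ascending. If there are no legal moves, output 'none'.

(2,3): no bracket -> illegal
(2,4): flips 1 -> legal
(2,5): no bracket -> illegal
(3,2): no bracket -> illegal
(3,5): flips 1 -> legal
(3,6): no bracket -> illegal
(4,2): flips 1 -> legal
(4,6): flips 1 -> legal
(5,2): no bracket -> illegal
(5,3): flips 1 -> legal
(5,4): no bracket -> illegal
(5,6): no bracket -> illegal
(6,4): no bracket -> illegal
(6,6): flips 1 -> legal
(7,4): no bracket -> illegal
(7,5): no bracket -> illegal
(7,6): no bracket -> illegal

Answer: (2,4) (3,5) (4,2) (4,6) (5,3) (6,6)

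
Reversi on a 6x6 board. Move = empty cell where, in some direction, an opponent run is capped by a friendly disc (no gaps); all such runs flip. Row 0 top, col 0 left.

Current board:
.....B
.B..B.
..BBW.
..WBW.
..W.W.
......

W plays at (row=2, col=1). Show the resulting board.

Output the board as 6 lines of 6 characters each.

Place W at (2,1); scan 8 dirs for brackets.
Dir NW: first cell '.' (not opp) -> no flip
Dir N: opp run (1,1), next='.' -> no flip
Dir NE: first cell '.' (not opp) -> no flip
Dir W: first cell '.' (not opp) -> no flip
Dir E: opp run (2,2) (2,3) capped by W -> flip
Dir SW: first cell '.' (not opp) -> no flip
Dir S: first cell '.' (not opp) -> no flip
Dir SE: first cell 'W' (not opp) -> no flip
All flips: (2,2) (2,3)

Answer: .....B
.B..B.
.WWWW.
..WBW.
..W.W.
......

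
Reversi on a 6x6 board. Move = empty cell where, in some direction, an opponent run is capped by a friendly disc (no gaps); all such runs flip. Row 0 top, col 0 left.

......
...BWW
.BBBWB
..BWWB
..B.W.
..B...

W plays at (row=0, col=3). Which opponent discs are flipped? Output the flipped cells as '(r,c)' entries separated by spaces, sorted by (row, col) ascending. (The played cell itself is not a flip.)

Answer: (1,3) (2,3)

Derivation:
Dir NW: edge -> no flip
Dir N: edge -> no flip
Dir NE: edge -> no flip
Dir W: first cell '.' (not opp) -> no flip
Dir E: first cell '.' (not opp) -> no flip
Dir SW: first cell '.' (not opp) -> no flip
Dir S: opp run (1,3) (2,3) capped by W -> flip
Dir SE: first cell 'W' (not opp) -> no flip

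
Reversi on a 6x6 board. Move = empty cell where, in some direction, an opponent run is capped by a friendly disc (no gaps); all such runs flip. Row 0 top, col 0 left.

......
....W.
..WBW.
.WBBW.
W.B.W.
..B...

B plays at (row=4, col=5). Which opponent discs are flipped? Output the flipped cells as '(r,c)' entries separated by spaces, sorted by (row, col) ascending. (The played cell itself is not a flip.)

Answer: (3,4)

Derivation:
Dir NW: opp run (3,4) capped by B -> flip
Dir N: first cell '.' (not opp) -> no flip
Dir NE: edge -> no flip
Dir W: opp run (4,4), next='.' -> no flip
Dir E: edge -> no flip
Dir SW: first cell '.' (not opp) -> no flip
Dir S: first cell '.' (not opp) -> no flip
Dir SE: edge -> no flip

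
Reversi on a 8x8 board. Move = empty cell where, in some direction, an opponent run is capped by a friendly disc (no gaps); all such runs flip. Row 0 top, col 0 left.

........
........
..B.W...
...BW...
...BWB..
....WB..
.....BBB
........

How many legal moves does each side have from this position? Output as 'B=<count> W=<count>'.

-- B to move --
(1,3): no bracket -> illegal
(1,4): no bracket -> illegal
(1,5): flips 1 -> legal
(2,3): flips 1 -> legal
(2,5): flips 1 -> legal
(3,5): flips 1 -> legal
(5,3): flips 1 -> legal
(6,3): flips 1 -> legal
(6,4): no bracket -> illegal
B mobility = 6
-- W to move --
(1,1): flips 2 -> legal
(1,2): no bracket -> illegal
(1,3): no bracket -> illegal
(2,1): no bracket -> illegal
(2,3): no bracket -> illegal
(3,1): no bracket -> illegal
(3,2): flips 2 -> legal
(3,5): no bracket -> illegal
(3,6): flips 1 -> legal
(4,2): flips 2 -> legal
(4,6): flips 1 -> legal
(5,2): flips 1 -> legal
(5,3): no bracket -> illegal
(5,6): flips 2 -> legal
(5,7): no bracket -> illegal
(6,4): no bracket -> illegal
(7,4): no bracket -> illegal
(7,5): no bracket -> illegal
(7,6): flips 1 -> legal
(7,7): flips 2 -> legal
W mobility = 9

Answer: B=6 W=9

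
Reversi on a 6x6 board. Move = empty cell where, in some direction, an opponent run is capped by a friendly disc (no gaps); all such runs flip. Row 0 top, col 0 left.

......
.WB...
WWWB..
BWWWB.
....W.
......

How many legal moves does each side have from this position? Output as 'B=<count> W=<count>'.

-- B to move --
(0,0): no bracket -> illegal
(0,1): no bracket -> illegal
(0,2): no bracket -> illegal
(1,0): flips 2 -> legal
(1,3): no bracket -> illegal
(2,4): no bracket -> illegal
(3,5): no bracket -> illegal
(4,0): no bracket -> illegal
(4,1): flips 1 -> legal
(4,2): flips 2 -> legal
(4,3): flips 1 -> legal
(4,5): no bracket -> illegal
(5,3): no bracket -> illegal
(5,4): flips 1 -> legal
(5,5): no bracket -> illegal
B mobility = 5
-- W to move --
(0,1): no bracket -> illegal
(0,2): flips 1 -> legal
(0,3): flips 1 -> legal
(1,3): flips 2 -> legal
(1,4): flips 1 -> legal
(2,4): flips 2 -> legal
(2,5): no bracket -> illegal
(3,5): flips 1 -> legal
(4,0): flips 1 -> legal
(4,1): no bracket -> illegal
(4,3): no bracket -> illegal
(4,5): no bracket -> illegal
W mobility = 7

Answer: B=5 W=7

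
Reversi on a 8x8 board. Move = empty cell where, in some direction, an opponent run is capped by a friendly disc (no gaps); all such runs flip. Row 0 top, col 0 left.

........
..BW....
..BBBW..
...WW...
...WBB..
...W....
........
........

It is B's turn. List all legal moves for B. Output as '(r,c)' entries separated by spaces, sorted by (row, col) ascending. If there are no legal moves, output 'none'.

(0,2): flips 1 -> legal
(0,3): flips 1 -> legal
(0,4): flips 1 -> legal
(1,4): flips 1 -> legal
(1,5): no bracket -> illegal
(1,6): no bracket -> illegal
(2,6): flips 1 -> legal
(3,2): no bracket -> illegal
(3,5): no bracket -> illegal
(3,6): no bracket -> illegal
(4,2): flips 2 -> legal
(5,2): no bracket -> illegal
(5,4): no bracket -> illegal
(6,2): flips 1 -> legal
(6,3): flips 3 -> legal
(6,4): no bracket -> illegal

Answer: (0,2) (0,3) (0,4) (1,4) (2,6) (4,2) (6,2) (6,3)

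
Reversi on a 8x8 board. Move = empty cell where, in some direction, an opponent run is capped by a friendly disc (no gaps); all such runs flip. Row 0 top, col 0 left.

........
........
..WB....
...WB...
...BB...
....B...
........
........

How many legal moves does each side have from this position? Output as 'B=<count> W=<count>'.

-- B to move --
(1,1): flips 2 -> legal
(1,2): no bracket -> illegal
(1,3): no bracket -> illegal
(2,1): flips 1 -> legal
(2,4): no bracket -> illegal
(3,1): no bracket -> illegal
(3,2): flips 1 -> legal
(4,2): no bracket -> illegal
B mobility = 3
-- W to move --
(1,2): no bracket -> illegal
(1,3): flips 1 -> legal
(1,4): no bracket -> illegal
(2,4): flips 1 -> legal
(2,5): no bracket -> illegal
(3,2): no bracket -> illegal
(3,5): flips 1 -> legal
(4,2): no bracket -> illegal
(4,5): no bracket -> illegal
(5,2): no bracket -> illegal
(5,3): flips 1 -> legal
(5,5): flips 1 -> legal
(6,3): no bracket -> illegal
(6,4): no bracket -> illegal
(6,5): no bracket -> illegal
W mobility = 5

Answer: B=3 W=5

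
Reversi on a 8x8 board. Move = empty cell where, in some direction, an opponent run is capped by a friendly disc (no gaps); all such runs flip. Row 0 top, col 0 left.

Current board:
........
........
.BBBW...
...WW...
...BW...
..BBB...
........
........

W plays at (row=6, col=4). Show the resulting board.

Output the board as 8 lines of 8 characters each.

Answer: ........
........
.BBBW...
...WW...
...BW...
..BBW...
....W...
........

Derivation:
Place W at (6,4); scan 8 dirs for brackets.
Dir NW: opp run (5,3), next='.' -> no flip
Dir N: opp run (5,4) capped by W -> flip
Dir NE: first cell '.' (not opp) -> no flip
Dir W: first cell '.' (not opp) -> no flip
Dir E: first cell '.' (not opp) -> no flip
Dir SW: first cell '.' (not opp) -> no flip
Dir S: first cell '.' (not opp) -> no flip
Dir SE: first cell '.' (not opp) -> no flip
All flips: (5,4)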